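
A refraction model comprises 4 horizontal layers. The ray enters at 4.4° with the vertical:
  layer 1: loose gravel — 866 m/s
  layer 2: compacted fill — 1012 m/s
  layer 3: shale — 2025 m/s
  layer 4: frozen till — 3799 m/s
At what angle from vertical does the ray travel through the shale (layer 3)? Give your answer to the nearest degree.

10°

Snell's law across each interface conserves sin θ / V, so sin θ_3 = V_3·sin θ₁/V₁.
sin θ_3 = 2025 × sin 4.4° / 866 = 0.1794.
θ_3 = arcsin 0.1794 = 10.33°.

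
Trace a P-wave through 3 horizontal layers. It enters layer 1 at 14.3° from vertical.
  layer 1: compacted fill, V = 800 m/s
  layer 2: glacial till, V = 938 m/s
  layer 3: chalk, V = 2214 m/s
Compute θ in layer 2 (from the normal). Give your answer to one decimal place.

Snell's law across each interface conserves sin θ / V, so sin θ_2 = V_2·sin θ₁/V₁.
sin θ_2 = 938 × sin 14.3° / 800 = 0.2896.
θ_2 = arcsin 0.2896 = 16.83°.

16.8°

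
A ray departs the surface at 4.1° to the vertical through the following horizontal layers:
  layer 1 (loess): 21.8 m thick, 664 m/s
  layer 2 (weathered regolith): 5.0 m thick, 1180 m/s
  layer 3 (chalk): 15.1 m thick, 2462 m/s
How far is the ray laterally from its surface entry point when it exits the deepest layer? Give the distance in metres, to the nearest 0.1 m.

Apply Snell's law at each interface; in layer i the horizontal offset is hᵢ·tan θᵢ.
Layer 1: θ = 4.10°; offset = 21.8·tan 4.10° = 1.563 m.
Layer 2: sin θ = 1180·sin 4.1°/664 = 0.1271, θ = 7.30°; offset = 5.0·tan 7.30° = 0.640 m.
Layer 3: sin θ = 2462·sin 4.1°/664 = 0.2651, θ = 15.37°; offset = 15.1·tan 15.37° = 4.152 m.
Σ offsets = 6.355 m.

6.4 m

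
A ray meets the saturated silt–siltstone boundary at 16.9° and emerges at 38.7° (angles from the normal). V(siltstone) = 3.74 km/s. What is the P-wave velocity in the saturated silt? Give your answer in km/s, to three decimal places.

1.739 km/s

sin 16.9° = 0.2907; sin 38.7° = 0.6252.
V₁ = V₂·(sin θ₁/sin θ₂) = 3.74·(0.2907/0.6252) = 1.739 km/s.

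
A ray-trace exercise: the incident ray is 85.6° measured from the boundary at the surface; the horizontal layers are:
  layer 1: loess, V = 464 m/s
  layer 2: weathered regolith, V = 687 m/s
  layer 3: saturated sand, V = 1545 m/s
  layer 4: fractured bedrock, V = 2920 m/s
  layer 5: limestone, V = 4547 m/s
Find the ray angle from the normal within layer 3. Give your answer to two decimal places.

From the normal: θ₁ = 90° − 85.6° = 4.4°.
Ray parameter p = sin 4.4° / 464 = 1.6534e-04 s/m.
sin θ_3 = p·V_3 = 1.6534e-04 × 1545 = 0.2555.
θ_3 = arcsin 0.2555 = 14.80°.

14.80°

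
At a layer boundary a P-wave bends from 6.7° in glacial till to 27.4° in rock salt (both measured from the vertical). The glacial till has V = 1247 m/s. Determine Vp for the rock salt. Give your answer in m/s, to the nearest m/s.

4919 m/s

Snell's law: sin 6.7°/V₁ = sin 27.4°/V₂.
V₂ = V₁·sin 27.4°/sin 6.7° = 1247 × 3.9444 = 4918.71 m/s.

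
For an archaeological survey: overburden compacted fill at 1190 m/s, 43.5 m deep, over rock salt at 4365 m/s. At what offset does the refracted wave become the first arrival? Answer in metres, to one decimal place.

115.1 m

x_cross = 2h·√((V₂+V₁)/(V₂−V₁)).
(V₂+V₁)/(V₂−V₁) = (4365+1190)/(4365−1190) = 1.7496; √ = 1.3227.
x_cross = 2·43.5·1.3227 = 115.08 m.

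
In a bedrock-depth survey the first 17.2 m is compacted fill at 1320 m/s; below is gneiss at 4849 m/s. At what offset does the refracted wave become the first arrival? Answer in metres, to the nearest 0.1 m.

45.5 m

θ_c = arcsin(1320/4849) = 15.80°, so cos θ_c = 0.9622 and tᵢ = 2h cos θ_c/V₁ = 0.0251 s.
At crossover x/V₁ = x/V₂ + tᵢ ⇒ x = tᵢ/(1/V₁ − 1/V₂) = 0.02508/(7.5758e-04 − 2.0623e-04) = 45.48 m.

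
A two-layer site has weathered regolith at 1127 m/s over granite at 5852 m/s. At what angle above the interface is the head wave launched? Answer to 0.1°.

At critical incidence the refracted ray runs along the interface (θ₂ = 90°), so sin θ_c = V₁/V₂.
θ_c = arcsin(1127/5852) = arcsin 0.1926 = 11.10°.
Measured from the interface: 90° − 11.10° = 78.90°.

78.9°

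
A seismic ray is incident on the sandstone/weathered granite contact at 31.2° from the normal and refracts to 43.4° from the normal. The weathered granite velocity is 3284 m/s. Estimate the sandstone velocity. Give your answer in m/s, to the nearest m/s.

2476 m/s

Snell's law: sin 31.2°/V₁ = sin 43.4°/V₂.
V₁ = V₂·sin 31.2°/sin 43.4° = 3284 × 0.7539 = 2475.96 m/s.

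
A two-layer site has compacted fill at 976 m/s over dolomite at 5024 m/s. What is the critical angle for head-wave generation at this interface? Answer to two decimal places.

Critical incidence: sin θ_c = V₁/V₂ = 976/5024 = 0.1943.
θ_c = arcsin 0.1943 = 11.20°.

11.20°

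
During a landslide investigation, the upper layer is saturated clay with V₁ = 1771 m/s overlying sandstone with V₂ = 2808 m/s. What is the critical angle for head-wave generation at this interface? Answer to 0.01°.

39.10°

Critical incidence: sin θ_c = V₁/V₂ = 1771/2808 = 0.6307.
θ_c = arcsin 0.6307 = 39.10°.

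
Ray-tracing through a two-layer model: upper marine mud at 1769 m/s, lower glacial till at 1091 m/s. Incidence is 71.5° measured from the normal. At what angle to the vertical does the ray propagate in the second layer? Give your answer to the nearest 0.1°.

35.8°

sin θ₁/V₁ = sin θ₂/V₂ ⇒ sin θ₂ = 1091·sin 71.5°/1769 = 1091·0.9483/1769 = 0.5849.
θ₂ = arcsin 0.5849 = 35.79° from the normal.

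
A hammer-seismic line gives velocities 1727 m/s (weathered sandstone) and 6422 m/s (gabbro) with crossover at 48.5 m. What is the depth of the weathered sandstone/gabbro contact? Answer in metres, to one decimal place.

18.4 m

x_cross = 2h·√((V₂+V₁)/(V₂−V₁)) → h = x_cross / (2·√((V₂+V₁)/(V₂−V₁))).
√((V₂+V₁)/(V₂−V₁)) = √((6422+1727)/(6422−1727)) = 1.3175.
h = 48.5 / (2·1.3175) = 18.41 m.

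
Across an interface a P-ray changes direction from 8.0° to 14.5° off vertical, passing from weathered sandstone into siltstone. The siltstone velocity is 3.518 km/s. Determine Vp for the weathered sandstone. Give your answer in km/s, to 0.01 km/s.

Snell's law: sin 8.0°/V₁ = sin 14.5°/V₂.
V₁ = V₂·sin 8.0°/sin 14.5° = 3.518 × 0.5558 = 1.96 km/s.

1.96 km/s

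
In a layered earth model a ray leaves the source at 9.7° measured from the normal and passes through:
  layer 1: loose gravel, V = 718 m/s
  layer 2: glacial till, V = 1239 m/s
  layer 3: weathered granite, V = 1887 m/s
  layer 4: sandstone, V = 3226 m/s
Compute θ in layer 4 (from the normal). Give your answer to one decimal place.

49.2°

Snell's law across each interface conserves sin θ / V, so sin θ_4 = V_4·sin θ₁/V₁.
sin θ_4 = 3226 × sin 9.7° / 718 = 0.7570.
θ_4 = 49.20° from the vertical.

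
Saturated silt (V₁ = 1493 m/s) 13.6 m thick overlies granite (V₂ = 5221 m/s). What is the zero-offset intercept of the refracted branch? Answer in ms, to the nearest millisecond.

17 ms

tᵢ = 2h·√(V₂²−V₁²)/(V₁V₂).
√(V₂²−V₁²) = √(5221²−1493²) = 5003.0 m/s.
tᵢ = 2·13.6·5003.0/(1493·5221) = 0.01746 s.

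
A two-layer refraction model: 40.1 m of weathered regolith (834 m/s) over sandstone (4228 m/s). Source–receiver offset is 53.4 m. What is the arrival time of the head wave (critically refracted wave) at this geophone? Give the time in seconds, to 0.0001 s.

θ_c = arcsin(V₁/V₂) = arcsin(834/4228) = 11.38°, cos θ_c = 0.9804.
Intercept time tᵢ = 2h cos θ_c / V₁ = 2·40.1·0.9804/834 = 0.09427 s.
t = x/V₂ + tᵢ = 53.4/4228 + 0.09427 = 0.10690 s.

0.1069 s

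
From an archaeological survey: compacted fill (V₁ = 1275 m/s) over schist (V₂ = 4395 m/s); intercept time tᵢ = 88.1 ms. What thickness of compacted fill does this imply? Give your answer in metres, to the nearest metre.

59 m

θ_c = arcsin(1275/4395) = 16.86°; cos θ_c = 0.9570.
tᵢ = 2h cos θ_c/V₁ ⇒ h = tᵢ·V₁/(2 cos θ_c) = 0.0881·1275/(2·0.9570) = 58.69 m.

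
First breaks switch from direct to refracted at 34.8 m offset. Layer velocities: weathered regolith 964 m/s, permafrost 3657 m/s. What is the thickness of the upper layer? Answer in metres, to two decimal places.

13.28 m

h = (x_cross/2)·√((V₂−V₁)/(V₂+V₁)).
(V₂−V₁)/(V₂+V₁) = (3657−964)/(3657+964) = 0.5828; √ = 0.7634.
h = (34.8/2)·0.7634 = 13.28 m.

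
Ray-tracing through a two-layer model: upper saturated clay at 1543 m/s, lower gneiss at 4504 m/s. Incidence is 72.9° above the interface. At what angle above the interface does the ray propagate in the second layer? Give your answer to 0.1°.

30.9°

Convert to the normal: θ₁ = 90° − 72.9° = 17.1°.
Snell's law: sin θ₂ = (V₂/V₁)·sin θ₁ = (4504/1543)·sin 17.1° = 0.8583.
θ₂ = arcsin 0.8583 = 59.13° from the normal.
From the interface: 90° − 59.13° = 30.87°.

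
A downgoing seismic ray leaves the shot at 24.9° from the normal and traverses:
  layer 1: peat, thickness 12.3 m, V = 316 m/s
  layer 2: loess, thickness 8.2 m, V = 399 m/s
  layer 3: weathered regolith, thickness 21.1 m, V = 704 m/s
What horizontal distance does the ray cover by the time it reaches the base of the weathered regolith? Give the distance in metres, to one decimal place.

68.0 m

Apply Snell's law at each interface; in layer i the horizontal offset is hᵢ·tan θᵢ.
Layer 1: θ = 24.90°; offset = 12.3·tan 24.90° = 5.709 m.
Layer 2: sin θ = 399·sin 24.9°/316 = 0.5316, θ = 32.12°; offset = 8.2·tan 32.12° = 5.147 m.
Layer 3: sin θ = 704·sin 24.9°/316 = 0.9380, θ = 69.72°; offset = 21.1·tan 69.72° = 57.099 m.
Total horizontal offset = 67.955 m.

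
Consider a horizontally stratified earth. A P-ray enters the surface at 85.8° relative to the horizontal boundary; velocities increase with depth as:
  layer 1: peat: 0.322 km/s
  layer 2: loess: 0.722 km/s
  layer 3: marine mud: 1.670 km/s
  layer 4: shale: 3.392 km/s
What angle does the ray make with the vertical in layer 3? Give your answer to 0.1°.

22.3°

From the normal: θ₁ = 90° − 85.8° = 4.2°.
Ray parameter p = sin 4.2° / 0.322 = 2.2745e-01 s/km.
sin θ_3 = p·V_3 = 2.2745e-01 × 1.670 = 0.3798.
θ_3 = arcsin 0.3798 = 22.32°.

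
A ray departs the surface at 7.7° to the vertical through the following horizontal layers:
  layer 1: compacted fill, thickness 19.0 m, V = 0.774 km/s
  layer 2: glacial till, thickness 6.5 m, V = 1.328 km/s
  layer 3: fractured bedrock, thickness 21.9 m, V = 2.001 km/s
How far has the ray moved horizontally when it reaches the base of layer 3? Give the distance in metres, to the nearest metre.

Apply Snell's law at each interface; in layer i the horizontal offset is hᵢ·tan θᵢ.
Layer 1: θ = 7.70°; offset = 19.0·tan 7.70° = 2.569 m.
Layer 2: sin θ = 1.328·sin 7.7°/0.774 = 0.2299, θ = 13.29°; offset = 6.5·tan 13.29° = 1.535 m.
Layer 3: sin θ = 2.001·sin 7.7°/0.774 = 0.3464, θ = 20.27°; offset = 21.9·tan 20.27° = 8.087 m.
Total horizontal offset = 12.191 m.

12 m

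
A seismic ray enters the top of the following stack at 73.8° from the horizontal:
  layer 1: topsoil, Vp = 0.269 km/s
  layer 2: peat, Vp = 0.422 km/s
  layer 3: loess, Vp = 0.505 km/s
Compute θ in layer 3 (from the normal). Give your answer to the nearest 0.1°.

From the normal: θ₁ = 90° − 73.8° = 16.2°.
Snell's law across each interface conserves sin θ / V, so sin θ_3 = V_3·sin θ₁/V₁.
sin θ_3 = 0.505 × sin 16.2° / 0.269 = 0.5238.
θ_3 = 31.58° from the vertical.

31.6°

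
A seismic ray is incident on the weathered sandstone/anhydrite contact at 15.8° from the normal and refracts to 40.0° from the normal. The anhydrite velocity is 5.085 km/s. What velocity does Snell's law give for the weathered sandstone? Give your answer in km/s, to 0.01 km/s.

Snell's law: sin 15.8°/V₁ = sin 40.0°/V₂.
V₁ = V₂·sin 15.8°/sin 40.0° = 5.085 × 0.4236 = 2.15 km/s.

2.15 km/s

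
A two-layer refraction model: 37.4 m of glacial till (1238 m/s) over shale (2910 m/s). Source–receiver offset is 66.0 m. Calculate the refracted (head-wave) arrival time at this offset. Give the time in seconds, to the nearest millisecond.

0.077 s

θ_c = arcsin(V₁/V₂) = arcsin(1238/2910) = 25.18°, cos θ_c = 0.9050.
Intercept time tᵢ = 2h cos θ_c / V₁ = 2·37.4·0.9050/1238 = 0.05468 s.
t = x/V₂ + tᵢ = 66.0/2910 + 0.05468 = 0.07736 s.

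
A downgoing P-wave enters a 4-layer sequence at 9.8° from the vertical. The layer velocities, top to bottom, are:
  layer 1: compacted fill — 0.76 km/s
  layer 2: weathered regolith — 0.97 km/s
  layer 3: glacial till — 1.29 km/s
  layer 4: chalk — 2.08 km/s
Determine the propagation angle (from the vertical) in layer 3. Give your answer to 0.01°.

Ray parameter p = sin 9.8° / 0.76 = 2.2396e-01 s/km.
sin θ_3 = p·V_3 = 2.2396e-01 × 1.29 = 0.2889.
θ_3 = arcsin 0.2889 = 16.79°.

16.79°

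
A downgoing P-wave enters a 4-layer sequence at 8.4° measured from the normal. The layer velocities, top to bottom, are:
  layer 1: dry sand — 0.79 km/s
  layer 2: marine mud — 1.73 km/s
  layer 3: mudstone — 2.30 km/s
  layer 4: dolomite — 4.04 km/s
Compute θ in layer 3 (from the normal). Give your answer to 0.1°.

Snell's law across each interface conserves sin θ / V, so sin θ_3 = V_3·sin θ₁/V₁.
sin θ_3 = 2.30 × sin 8.4° / 0.79 = 0.4253.
θ_3 = arcsin 0.4253 = 25.17°.

25.2°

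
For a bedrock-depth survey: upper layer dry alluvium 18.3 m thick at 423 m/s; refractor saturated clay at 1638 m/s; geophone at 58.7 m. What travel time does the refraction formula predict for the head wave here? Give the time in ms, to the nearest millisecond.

t = x/V₂ + 2h·√(V₂²−V₁²)/(V₁V₂).
√(V₂²−V₁²) = √(1638²−423²) = 1582.4 m/s; delay term = 2·18.3·1582.4/(423·1638) = 0.08359 s.
t = 58.7/1638 + 0.08359 = 0.11943 s.

119 ms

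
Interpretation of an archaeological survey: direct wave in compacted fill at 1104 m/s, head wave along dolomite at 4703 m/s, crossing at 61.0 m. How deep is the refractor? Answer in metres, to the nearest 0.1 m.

24.0 m

x_cross = 2h·√((V₂+V₁)/(V₂−V₁)) → h = x_cross / (2·√((V₂+V₁)/(V₂−V₁))).
√((V₂+V₁)/(V₂−V₁)) = √((4703+1104)/(4703−1104)) = 1.2702.
h = 61.0 / (2·1.2702) = 24.01 m.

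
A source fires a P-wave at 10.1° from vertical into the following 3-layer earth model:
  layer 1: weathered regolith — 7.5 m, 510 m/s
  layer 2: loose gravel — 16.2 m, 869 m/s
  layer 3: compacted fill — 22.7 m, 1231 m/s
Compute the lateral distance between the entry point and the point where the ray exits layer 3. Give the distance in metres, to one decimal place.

Apply Snell's law at each interface; in layer i the horizontal offset is hᵢ·tan θᵢ.
Layer 1: θ = 10.10°; offset = 7.5·tan 10.10° = 1.336 m.
Layer 2: sin θ = 869·sin 10.1°/510 = 0.2988, θ = 17.39°; offset = 16.2·tan 17.39° = 5.072 m.
Layer 3: sin θ = 1231·sin 10.1°/510 = 0.4233, θ = 25.04°; offset = 22.7·tan 25.04° = 10.606 m.
Σ offsets = 17.014 m.

17.0 m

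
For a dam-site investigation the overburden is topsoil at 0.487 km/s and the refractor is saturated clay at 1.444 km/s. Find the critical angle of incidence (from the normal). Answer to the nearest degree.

20°

Critical incidence: sin θ_c = V₁/V₂ = 0.487/1.444 = 0.3373.
θ_c = arcsin 0.3373 = 19.71°.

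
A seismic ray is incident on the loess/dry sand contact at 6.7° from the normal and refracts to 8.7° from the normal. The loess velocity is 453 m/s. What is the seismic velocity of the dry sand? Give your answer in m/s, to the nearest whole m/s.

sin 6.7° = 0.1167; sin 8.7° = 0.1513.
V₂ = V₁·(sin θ₂/sin θ₁) = 453·(0.1513/0.1167) = 587.30 m/s.

587 m/s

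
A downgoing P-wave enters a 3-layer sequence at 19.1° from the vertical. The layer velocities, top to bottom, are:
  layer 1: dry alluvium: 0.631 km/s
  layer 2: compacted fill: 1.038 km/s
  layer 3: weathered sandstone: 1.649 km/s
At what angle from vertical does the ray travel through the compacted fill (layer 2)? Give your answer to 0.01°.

Snell's law across each interface conserves sin θ / V, so sin θ_2 = V_2·sin θ₁/V₁.
sin θ_2 = 1.038 × sin 19.1° / 0.631 = 0.5383.
θ_2 = arcsin 0.5383 = 32.57°.

32.57°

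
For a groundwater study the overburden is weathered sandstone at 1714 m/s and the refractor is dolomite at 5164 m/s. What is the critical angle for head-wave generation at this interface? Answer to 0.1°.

Critical incidence: sin θ_c = V₁/V₂ = 1714/5164 = 0.3319.
θ_c = arcsin 0.3319 = 19.38°.

19.4°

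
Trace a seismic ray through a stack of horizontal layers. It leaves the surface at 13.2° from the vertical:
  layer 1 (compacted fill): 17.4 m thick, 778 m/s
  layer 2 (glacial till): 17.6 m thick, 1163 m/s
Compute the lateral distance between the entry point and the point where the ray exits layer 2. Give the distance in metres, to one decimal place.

Ray parameter p = sin 13.2° / 778 m/s = 2.9351e-04 s/m.
Layer 1: θ = 13.20°; offset = 17.4·tan 13.20° = 4.081 m.
Layer 2: sin θ = p·1163 = 0.3414 → θ = 19.96°; offset = 17.6·tan 19.96° = 6.392 m.
Total horizontal offset = 10.473 m.

10.5 m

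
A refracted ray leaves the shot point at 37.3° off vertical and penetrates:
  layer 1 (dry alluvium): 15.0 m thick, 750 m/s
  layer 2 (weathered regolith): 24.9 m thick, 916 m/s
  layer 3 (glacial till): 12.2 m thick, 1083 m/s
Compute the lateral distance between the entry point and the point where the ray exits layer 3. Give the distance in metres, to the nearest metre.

61 m

Apply Snell's law at each interface; in layer i the horizontal offset is hᵢ·tan θᵢ.
Layer 1: θ = 37.30°; offset = 15.0·tan 37.30° = 11.427 m.
Layer 2: sin θ = 916·sin 37.3°/750 = 0.7401, θ = 47.74°; offset = 24.9·tan 47.74° = 27.404 m.
Layer 3: sin θ = 1083·sin 37.3°/750 = 0.8750, θ = 61.05°; offset = 12.2·tan 61.05° = 22.055 m.
Σ offsets = 60.886 m.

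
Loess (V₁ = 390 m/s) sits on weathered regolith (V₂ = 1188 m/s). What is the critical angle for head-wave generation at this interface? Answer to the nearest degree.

19°

Critical incidence: sin θ_c = V₁/V₂ = 390/1188 = 0.3283.
θ_c = arcsin 0.3283 = 19.16°.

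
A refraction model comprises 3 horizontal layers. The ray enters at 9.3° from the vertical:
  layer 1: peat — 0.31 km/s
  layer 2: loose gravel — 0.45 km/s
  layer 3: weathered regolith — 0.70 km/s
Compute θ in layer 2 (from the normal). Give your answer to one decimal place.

13.6°

Ray parameter p = sin 9.3° / 0.31 = 5.2130e-01 s/km.
sin θ_2 = p·V_2 = 5.2130e-01 × 0.45 = 0.2346.
θ_2 = 13.57° from the vertical.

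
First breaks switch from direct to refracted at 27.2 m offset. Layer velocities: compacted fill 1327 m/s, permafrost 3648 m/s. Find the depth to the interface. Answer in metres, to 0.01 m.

9.29 m

x_cross = 2h·√((V₂+V₁)/(V₂−V₁)) → h = x_cross / (2·√((V₂+V₁)/(V₂−V₁))).
√((V₂+V₁)/(V₂−V₁)) = √((3648+1327)/(3648−1327)) = 1.4641.
h = 27.2 / (2·1.4641) = 9.29 m.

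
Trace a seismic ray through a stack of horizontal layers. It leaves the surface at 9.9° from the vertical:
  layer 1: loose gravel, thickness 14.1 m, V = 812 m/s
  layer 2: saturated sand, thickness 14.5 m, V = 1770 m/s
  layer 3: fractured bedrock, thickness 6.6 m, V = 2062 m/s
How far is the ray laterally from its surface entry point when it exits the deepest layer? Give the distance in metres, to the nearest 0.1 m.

11.5 m

Ray parameter p = sin 9.9° / 812 m/s = 2.1174e-04 s/m.
Layer 1: θ = 9.90°; offset = 14.1·tan 9.90° = 2.461 m.
Layer 2: sin θ = p·1770 = 0.3748 → θ = 22.01°; offset = 14.5·tan 22.01° = 5.861 m.
Layer 3: sin θ = p·2062 = 0.4366 → θ = 25.89°; offset = 6.6·tan 25.89° = 3.203 m.
Σ offsets = 11.525 m.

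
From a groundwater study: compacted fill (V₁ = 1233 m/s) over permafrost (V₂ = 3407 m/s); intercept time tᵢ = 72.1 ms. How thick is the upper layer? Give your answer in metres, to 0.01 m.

θ_c = arcsin(1233/3407) = 21.22°; cos θ_c = 0.9322.
tᵢ = 2h cos θ_c/V₁ ⇒ h = tᵢ·V₁/(2 cos θ_c) = 0.0721·1233/(2·0.9322) = 47.68 m.

47.68 m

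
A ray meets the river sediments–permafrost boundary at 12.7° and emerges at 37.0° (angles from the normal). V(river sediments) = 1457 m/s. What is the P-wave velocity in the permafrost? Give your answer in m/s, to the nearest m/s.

3988 m/s

sin 12.7° = 0.2198; sin 37.0° = 0.6018.
V₂ = V₁·(sin θ₂/sin θ₁) = 1457·(0.6018/0.2198) = 3988.44 m/s.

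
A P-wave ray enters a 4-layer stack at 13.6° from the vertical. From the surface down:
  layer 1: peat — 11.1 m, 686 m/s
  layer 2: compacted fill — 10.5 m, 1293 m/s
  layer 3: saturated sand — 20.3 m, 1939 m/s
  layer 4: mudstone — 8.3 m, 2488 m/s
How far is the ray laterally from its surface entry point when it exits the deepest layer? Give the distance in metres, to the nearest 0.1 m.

39.5 m

p = sin θ₁/V₁ = sin 13.6°/686 = 3.4277e-04 s/m is conserved through the stack.
Layer 1: θ = 13.60°; offset = 11.1·tan 13.60° = 2.685 m.
Layer 2: sin θ = p·1293 = 0.4432 → θ = 26.31°; offset = 10.5·tan 26.31° = 5.191 m.
Layer 3: sin θ = p·1939 = 0.6646 → θ = 41.65°; offset = 20.3·tan 41.65° = 18.058 m.
Layer 4: sin θ = p·2488 = 0.8528 → θ = 58.52°; offset = 8.3·tan 58.52° = 13.555 m.
Summing the layer offsets gives 39.489 m.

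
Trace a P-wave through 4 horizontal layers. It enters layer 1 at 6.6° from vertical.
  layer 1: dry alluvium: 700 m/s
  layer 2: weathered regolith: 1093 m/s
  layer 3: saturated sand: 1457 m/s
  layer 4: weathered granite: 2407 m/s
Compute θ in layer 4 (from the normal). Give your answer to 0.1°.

Ray parameter p = sin 6.6° / 700 = 1.6420e-04 s/m.
sin θ_4 = p·V_4 = 1.6420e-04 × 2407 = 0.3952.
θ_4 = 23.28° from the vertical.

23.3°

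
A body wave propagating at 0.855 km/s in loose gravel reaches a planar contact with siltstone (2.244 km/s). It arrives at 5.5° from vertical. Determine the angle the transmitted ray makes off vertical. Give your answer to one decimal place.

Snell's law: sin θ₂ = (V₂/V₁)·sin θ₁ = (2.244/0.855)·sin 5.5° = 0.2516.
θ₂ = arcsin 0.2516 = 14.57° from the normal.

14.6°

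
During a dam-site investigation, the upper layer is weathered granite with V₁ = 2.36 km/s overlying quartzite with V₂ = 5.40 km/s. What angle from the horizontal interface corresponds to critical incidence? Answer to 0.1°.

64.1°

At critical incidence the refracted ray runs along the interface (θ₂ = 90°), so sin θ_c = V₁/V₂.
θ_c = arcsin(2.36/5.40) = arcsin 0.4370 = 25.91°.
Measured from the interface: 90° − 25.91° = 64.09°.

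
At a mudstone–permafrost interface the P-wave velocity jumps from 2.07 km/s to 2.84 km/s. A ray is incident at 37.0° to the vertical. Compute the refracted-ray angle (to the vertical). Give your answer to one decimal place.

Snell's law: sin θ₂ = (V₂/V₁)·sin θ₁ = (2.84/2.07)·sin 37.0° = 0.8257.
θ₂ = sin⁻¹(0.8257) = 55.66° (from vertical).

55.7°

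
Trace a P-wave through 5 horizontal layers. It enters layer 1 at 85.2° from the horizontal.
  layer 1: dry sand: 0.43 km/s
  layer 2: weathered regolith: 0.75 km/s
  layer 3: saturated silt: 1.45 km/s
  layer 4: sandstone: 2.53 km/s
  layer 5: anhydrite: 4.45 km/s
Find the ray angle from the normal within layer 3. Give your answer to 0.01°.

16.39°

From the normal: θ₁ = 90° − 85.2° = 4.8°.
Ray parameter p = sin 4.8° / 0.43 = 1.9460e-01 s/km.
sin θ_3 = p·V_3 = 1.9460e-01 × 1.45 = 0.2822.
θ_3 = 16.39° from the vertical.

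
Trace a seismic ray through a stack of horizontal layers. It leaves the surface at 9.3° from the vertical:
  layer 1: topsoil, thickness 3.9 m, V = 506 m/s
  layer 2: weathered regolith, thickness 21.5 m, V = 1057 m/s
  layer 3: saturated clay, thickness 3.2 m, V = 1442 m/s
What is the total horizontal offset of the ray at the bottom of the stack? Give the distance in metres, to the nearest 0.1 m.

p = sin θ₁/V₁ = sin 9.3°/506 = 3.1938e-04 s/m is conserved through the stack.
Layer 1: θ = 9.30°; offset = 3.9·tan 9.30° = 0.639 m.
Layer 2: sin θ = p·1057 = 0.3376 → θ = 19.73°; offset = 21.5·tan 19.73° = 7.711 m.
Layer 3: sin θ = p·1442 = 0.4605 → θ = 27.42°; offset = 3.2·tan 27.42° = 1.660 m.
Summing the layer offsets gives 10.010 m.

10.0 m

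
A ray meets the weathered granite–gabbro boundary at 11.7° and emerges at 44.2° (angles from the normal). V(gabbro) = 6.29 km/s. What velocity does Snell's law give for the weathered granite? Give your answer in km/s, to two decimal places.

1.83 km/s

sin 11.7° = 0.2028; sin 44.2° = 0.6972.
V₁ = V₂·(sin θ₁/sin θ₂) = 6.29·(0.2028/0.6972) = 1.83 km/s.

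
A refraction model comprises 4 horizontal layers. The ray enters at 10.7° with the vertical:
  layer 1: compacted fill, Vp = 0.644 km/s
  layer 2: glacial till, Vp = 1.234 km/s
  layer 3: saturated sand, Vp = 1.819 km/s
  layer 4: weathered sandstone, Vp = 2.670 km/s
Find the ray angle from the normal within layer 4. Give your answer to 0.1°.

50.3°

Snell's law across each interface conserves sin θ / V, so sin θ_4 = V_4·sin θ₁/V₁.
sin θ_4 = 2.670 × sin 10.7° / 0.644 = 0.7698.
θ_4 = arcsin 0.7698 = 50.33°.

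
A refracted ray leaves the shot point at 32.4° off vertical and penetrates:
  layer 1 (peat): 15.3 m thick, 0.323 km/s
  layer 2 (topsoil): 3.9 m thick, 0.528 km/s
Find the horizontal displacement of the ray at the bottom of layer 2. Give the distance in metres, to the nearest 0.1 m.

16.8 m

p = sin θ₁/V₁ = sin 32.4°/0.323 = 1.6589e+00 s/km is conserved through the stack.
Layer 1: θ = 32.40°; offset = 15.3·tan 32.40° = 9.710 m.
Layer 2: sin θ = p·0.528 = 0.8759 → θ = 61.15°; offset = 3.9·tan 61.15° = 7.080 m.
Total horizontal offset = 16.790 m.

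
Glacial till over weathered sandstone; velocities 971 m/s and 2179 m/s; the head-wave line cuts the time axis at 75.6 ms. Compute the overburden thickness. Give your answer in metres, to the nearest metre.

41 m

θ_c = arcsin(971/2179) = 26.46°; cos θ_c = 0.8952.
tᵢ = 2h cos θ_c/V₁ ⇒ h = tᵢ·V₁/(2 cos θ_c) = 0.0756·971/(2·0.8952) = 41.00 m.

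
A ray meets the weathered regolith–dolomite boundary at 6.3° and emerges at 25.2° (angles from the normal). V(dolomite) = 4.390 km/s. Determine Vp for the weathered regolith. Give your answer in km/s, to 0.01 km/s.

sin 6.3° = 0.1097; sin 25.2° = 0.4258.
V₁ = V₂·(sin θ₁/sin θ₂) = 4.390·(0.1097/0.4258) = 1.13 km/s.

1.13 km/s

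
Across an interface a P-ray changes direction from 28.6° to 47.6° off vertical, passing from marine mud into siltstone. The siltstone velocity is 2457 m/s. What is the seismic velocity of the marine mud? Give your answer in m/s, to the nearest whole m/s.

1593 m/s

sin 28.6° = 0.4787; sin 47.6° = 0.7385.
V₁ = V₂·(sin θ₁/sin θ₂) = 2457·(0.4787/0.7385) = 1592.71 m/s.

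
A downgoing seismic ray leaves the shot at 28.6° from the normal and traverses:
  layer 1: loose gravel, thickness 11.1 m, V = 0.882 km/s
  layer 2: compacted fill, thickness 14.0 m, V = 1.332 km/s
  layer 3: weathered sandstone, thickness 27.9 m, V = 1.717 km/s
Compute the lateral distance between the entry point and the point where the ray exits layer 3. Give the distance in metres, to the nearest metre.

Ray parameter p = sin 28.6° / 0.882 km/s = 5.4273e-01 s/km.
Layer 1: θ = 28.60°; offset = 11.1·tan 28.60° = 6.052 m.
Layer 2: sin θ = p·1.332 = 0.7229 → θ = 46.30°; offset = 14.0·tan 46.30° = 14.648 m.
Layer 3: sin θ = p·1.717 = 0.9319 → θ = 68.73°; offset = 27.9·tan 68.73° = 71.667 m.
Summing the layer offsets gives 92.367 m.

92 m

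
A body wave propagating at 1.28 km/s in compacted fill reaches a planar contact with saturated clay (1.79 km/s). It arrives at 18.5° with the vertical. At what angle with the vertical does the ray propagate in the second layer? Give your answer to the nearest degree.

26°

sin θ₁/V₁ = sin θ₂/V₂ ⇒ sin θ₂ = 1.79·sin 18.5°/1.28 = 1.79·0.3173/1.28 = 0.4437.
θ₂ = sin⁻¹(0.4437) = 26.34° (from vertical).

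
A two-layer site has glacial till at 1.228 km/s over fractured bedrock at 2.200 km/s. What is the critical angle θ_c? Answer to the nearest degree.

34°

Critical incidence: sin θ_c = V₁/V₂ = 1.228/2.200 = 0.5582.
θ_c = arcsin 0.5582 = 33.93°.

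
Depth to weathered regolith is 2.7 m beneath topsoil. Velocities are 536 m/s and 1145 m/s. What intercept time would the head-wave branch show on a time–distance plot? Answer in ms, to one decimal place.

tᵢ = 2h·√(V₂²−V₁²)/(V₁V₂).
√(V₂²−V₁²) = √(1145²−536²) = 1011.8 m/s.
tᵢ = 2·2.7·1011.8/(536·1145) = 0.00890 s.

8.9 ms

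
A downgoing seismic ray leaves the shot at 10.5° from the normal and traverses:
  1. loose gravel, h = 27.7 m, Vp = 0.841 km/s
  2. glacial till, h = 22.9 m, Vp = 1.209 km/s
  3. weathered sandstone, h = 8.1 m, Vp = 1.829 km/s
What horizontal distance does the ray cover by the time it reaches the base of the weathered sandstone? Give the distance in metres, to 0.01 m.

p = sin θ₁/V₁ = sin 10.5°/0.841 = 2.1669e-01 s/km is conserved through the stack.
Layer 1: θ = 10.50°; offset = 27.7·tan 10.50° = 5.1339 m.
Layer 2: sin θ = p·1.209 = 0.2620 → θ = 15.19°; offset = 22.9·tan 15.19° = 6.2164 m.
Layer 3: sin θ = p·1.829 = 0.3963 → θ = 23.35°; offset = 8.1·tan 23.35° = 3.4966 m.
Σ offsets = 14.8468 m.

14.85 m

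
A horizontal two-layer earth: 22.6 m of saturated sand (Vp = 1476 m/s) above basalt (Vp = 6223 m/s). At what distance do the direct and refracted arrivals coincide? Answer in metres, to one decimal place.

θ_c = arcsin(1476/6223) = 13.72°, so cos θ_c = 0.9715 and tᵢ = 2h cos θ_c/V₁ = 0.0297 s.
At crossover x/V₁ = x/V₂ + tᵢ ⇒ x = tᵢ/(1/V₁ − 1/V₂) = 0.02975/(6.7751e-04 − 1.6069e-04) = 57.56 m.

57.6 m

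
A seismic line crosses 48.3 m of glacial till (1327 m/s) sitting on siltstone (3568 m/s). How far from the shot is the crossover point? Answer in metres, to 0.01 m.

142.77 m

x_cross = 2h·√((V₂+V₁)/(V₂−V₁)).
(V₂+V₁)/(V₂−V₁) = (3568+1327)/(3568−1327) = 2.1843; √ = 1.4779.
x_cross = 2·48.3·1.4779 = 142.77 m.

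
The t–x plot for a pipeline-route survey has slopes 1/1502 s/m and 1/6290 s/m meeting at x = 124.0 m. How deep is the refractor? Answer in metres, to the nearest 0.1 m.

h = (x_cross/2)·√((V₂−V₁)/(V₂+V₁)).
(V₂−V₁)/(V₂+V₁) = (6290−1502)/(6290+1502) = 0.6145; √ = 0.7839.
h = (124.0/2)·0.7839 = 48.60 m.

48.6 m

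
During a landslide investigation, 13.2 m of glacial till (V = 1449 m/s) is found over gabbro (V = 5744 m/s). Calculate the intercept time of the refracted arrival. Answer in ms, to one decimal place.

θ_c = arcsin(V₁/V₂) = arcsin(1449/5744) = 14.61°; cos θ_c = 0.9677.
tᵢ = 2h·cos θ_c / V₁ = 2·13.2·0.9677 / 1449 = 0.01763 s.

17.6 ms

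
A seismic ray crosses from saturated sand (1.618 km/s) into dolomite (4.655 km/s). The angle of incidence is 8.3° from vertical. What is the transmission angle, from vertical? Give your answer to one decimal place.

Snell's law: sin θ₂ = (V₂/V₁)·sin θ₁ = (4.655/1.618)·sin 8.3° = 0.4153.
θ₂ = arcsin 0.4153 = 24.54° from the normal.

24.5°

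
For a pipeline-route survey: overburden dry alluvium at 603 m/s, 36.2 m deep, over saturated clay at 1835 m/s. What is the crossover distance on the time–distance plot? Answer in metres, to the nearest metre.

102 m

θ_c = arcsin(603/1835) = 19.18°, so cos θ_c = 0.9445 and tᵢ = 2h cos θ_c/V₁ = 0.1134 s.
At crossover x/V₁ = x/V₂ + tᵢ ⇒ x = tᵢ/(1/V₁ − 1/V₂) = 0.11340/(1.6584e-03 − 5.4496e-04) = 101.85 m.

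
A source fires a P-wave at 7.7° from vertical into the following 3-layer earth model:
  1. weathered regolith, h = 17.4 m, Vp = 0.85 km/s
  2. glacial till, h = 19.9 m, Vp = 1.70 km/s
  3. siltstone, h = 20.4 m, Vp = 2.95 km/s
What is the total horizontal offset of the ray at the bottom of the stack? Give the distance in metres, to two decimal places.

18.60 m

Apply Snell's law at each interface; in layer i the horizontal offset is hᵢ·tan θᵢ.
Layer 1: θ = 7.70°; offset = 17.4·tan 7.70° = 2.3526 m.
Layer 2: sin θ = 1.70·sin 7.7°/0.85 = 0.2680, θ = 15.54°; offset = 19.9·tan 15.54° = 5.5351 m.
Layer 3: sin θ = 2.95·sin 7.7°/0.85 = 0.4650, θ = 27.71°; offset = 20.4·tan 27.71° = 10.7152 m.
Total horizontal offset = 18.6029 m.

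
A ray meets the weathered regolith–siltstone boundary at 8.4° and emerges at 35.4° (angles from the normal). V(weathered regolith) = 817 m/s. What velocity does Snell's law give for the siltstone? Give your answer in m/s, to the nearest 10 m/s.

3240 m/s

Snell's law: sin 8.4°/V₁ = sin 35.4°/V₂.
V₂ = V₁·sin 35.4°/sin 8.4° = 817 × 3.9654 = 3239.75 m/s.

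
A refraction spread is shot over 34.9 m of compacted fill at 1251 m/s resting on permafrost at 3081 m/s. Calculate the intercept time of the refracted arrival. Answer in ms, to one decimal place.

tᵢ = 2h·√(V₂²−V₁²)/(V₁V₂).
√(V₂²−V₁²) = √(3081²−1251²) = 2815.6 m/s.
tᵢ = 2·34.9·2815.6/(1251·3081) = 0.05099 s.

51.0 ms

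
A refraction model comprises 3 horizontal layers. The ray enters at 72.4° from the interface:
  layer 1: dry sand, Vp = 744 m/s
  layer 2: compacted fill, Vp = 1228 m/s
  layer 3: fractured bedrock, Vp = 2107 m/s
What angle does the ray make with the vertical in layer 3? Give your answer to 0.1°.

58.9°

From the normal: θ₁ = 90° − 72.4° = 17.6°.
Snell's law across each interface conserves sin θ / V, so sin θ_3 = V_3·sin θ₁/V₁.
sin θ_3 = 2107 × sin 17.6° / 744 = 0.8563.
θ_3 = arcsin 0.8563 = 58.90°.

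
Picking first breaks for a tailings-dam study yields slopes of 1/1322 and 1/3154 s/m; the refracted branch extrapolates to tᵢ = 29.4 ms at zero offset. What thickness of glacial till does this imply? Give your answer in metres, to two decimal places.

21.40 m

θ_c = arcsin(1322/3154) = 24.78°; cos θ_c = 0.9079.
tᵢ = 2h cos θ_c/V₁ ⇒ h = tᵢ·V₁/(2 cos θ_c) = 0.0294·1322/(2·0.9079) = 21.40 m.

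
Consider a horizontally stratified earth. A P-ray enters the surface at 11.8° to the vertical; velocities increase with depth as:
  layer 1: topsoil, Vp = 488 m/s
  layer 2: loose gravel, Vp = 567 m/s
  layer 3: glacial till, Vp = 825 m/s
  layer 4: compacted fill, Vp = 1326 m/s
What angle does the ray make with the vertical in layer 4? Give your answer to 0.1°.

Snell's law across each interface conserves sin θ / V, so sin θ_4 = V_4·sin θ₁/V₁.
sin θ_4 = 1326 × sin 11.8° / 488 = 0.5557.
θ_4 = arcsin 0.5557 = 33.76°.

33.8°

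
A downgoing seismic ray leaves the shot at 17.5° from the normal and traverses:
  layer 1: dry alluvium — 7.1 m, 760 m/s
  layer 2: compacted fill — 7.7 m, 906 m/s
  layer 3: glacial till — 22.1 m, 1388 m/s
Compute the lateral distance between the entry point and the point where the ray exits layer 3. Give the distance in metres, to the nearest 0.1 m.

p = sin θ₁/V₁ = sin 17.5°/760 = 3.9567e-04 s/m is conserved through the stack.
Layer 1: θ = 17.50°; offset = 7.1·tan 17.50° = 2.239 m.
Layer 2: sin θ = p·906 = 0.3585 → θ = 21.01°; offset = 7.7·tan 21.01° = 2.957 m.
Layer 3: sin θ = p·1388 = 0.5492 → θ = 33.31°; offset = 22.1·tan 33.31° = 14.523 m.
Σ offsets = 19.718 m.

19.7 m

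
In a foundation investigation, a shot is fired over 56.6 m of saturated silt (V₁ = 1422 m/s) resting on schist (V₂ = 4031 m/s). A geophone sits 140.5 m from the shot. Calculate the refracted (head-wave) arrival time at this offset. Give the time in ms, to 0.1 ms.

t = x/V₂ + 2h·√(V₂²−V₁²)/(V₁V₂).
√(V₂²−V₁²) = √(4031²−1422²) = 3771.9 m/s; delay term = 2·56.6·3771.9/(1422·4031) = 0.07449 s.
t = 140.5/4031 + 0.07449 = 0.10934 s.

109.3 ms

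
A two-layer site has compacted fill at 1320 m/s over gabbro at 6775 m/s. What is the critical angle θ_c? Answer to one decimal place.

11.2°

Critical incidence: sin θ_c = V₁/V₂ = 1320/6775 = 0.1948.
θ_c = arcsin 0.1948 = 11.24°.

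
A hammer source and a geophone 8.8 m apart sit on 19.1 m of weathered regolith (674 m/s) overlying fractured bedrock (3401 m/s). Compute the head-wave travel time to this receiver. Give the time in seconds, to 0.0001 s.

0.0581 s

θ_c = arcsin(V₁/V₂) = arcsin(674/3401) = 11.43°, cos θ_c = 0.9802.
Intercept time tᵢ = 2h cos θ_c / V₁ = 2·19.1·0.9802/674 = 0.05555 s.
t = x/V₂ + tᵢ = 8.8/3401 + 0.05555 = 0.05814 s.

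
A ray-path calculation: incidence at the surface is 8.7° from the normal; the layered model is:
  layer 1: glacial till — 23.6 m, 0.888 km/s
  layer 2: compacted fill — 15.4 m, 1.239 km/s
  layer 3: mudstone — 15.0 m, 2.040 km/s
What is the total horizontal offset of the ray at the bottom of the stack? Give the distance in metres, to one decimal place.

p = sin θ₁/V₁ = sin 8.7°/0.888 = 1.7034e-01 s/km is conserved through the stack.
Layer 1: θ = 8.70°; offset = 23.6·tan 8.70° = 3.611 m.
Layer 2: sin θ = p·1.239 = 0.2110 → θ = 12.18°; offset = 15.4·tan 12.18° = 3.325 m.
Layer 3: sin θ = p·2.040 = 0.3475 → θ = 20.33°; offset = 15.0·tan 20.33° = 5.559 m.
Summing the layer offsets gives 12.495 m.

12.5 m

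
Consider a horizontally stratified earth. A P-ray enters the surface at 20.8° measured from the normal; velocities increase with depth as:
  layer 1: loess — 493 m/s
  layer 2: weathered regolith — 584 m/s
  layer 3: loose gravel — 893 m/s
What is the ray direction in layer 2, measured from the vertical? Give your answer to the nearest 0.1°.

Ray parameter p = sin 20.8° / 493 = 7.2030e-04 s/m.
sin θ_2 = p·V_2 = 7.2030e-04 × 584 = 0.4207.
θ_2 = arcsin 0.4207 = 24.88°.

24.9°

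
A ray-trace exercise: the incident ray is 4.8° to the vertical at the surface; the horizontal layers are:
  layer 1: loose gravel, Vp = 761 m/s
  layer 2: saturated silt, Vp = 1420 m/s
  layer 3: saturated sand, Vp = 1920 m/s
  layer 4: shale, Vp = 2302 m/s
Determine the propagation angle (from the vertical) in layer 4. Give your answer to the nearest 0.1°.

Ray parameter p = sin 4.8° / 761 = 1.0996e-04 s/m.
sin θ_4 = p·V_4 = 1.0996e-04 × 2302 = 0.2531.
θ_4 = arcsin 0.2531 = 14.66°.

14.7°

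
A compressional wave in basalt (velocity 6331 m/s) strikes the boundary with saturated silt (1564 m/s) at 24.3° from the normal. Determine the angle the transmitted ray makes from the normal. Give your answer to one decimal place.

sin θ₁/V₁ = sin θ₂/V₂ ⇒ sin θ₂ = 1564·sin 24.3°/6331 = 1564·0.4115/6331 = 0.1017.
θ₂ = arcsin 0.1017 = 5.83° from the normal.

5.8°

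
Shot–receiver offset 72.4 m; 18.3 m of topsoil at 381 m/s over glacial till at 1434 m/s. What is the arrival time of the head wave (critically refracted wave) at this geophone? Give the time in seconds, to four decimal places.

θ_c = arcsin(V₁/V₂) = arcsin(381/1434) = 15.41°, cos θ_c = 0.9641.
Intercept time tᵢ = 2h cos θ_c / V₁ = 2·18.3·0.9641/381 = 0.09261 s.
t = x/V₂ + tᵢ = 72.4/1434 + 0.09261 = 0.14310 s.

0.1431 s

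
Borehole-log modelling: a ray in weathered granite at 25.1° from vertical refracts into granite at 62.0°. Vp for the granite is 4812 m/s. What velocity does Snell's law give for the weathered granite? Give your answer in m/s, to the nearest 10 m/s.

2310 m/s

sin 25.1° = 0.4242; sin 62.0° = 0.8829.
V₁ = V₂·(sin θ₁/sin θ₂) = 4812·(0.4242/0.8829) = 2311.86 m/s.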